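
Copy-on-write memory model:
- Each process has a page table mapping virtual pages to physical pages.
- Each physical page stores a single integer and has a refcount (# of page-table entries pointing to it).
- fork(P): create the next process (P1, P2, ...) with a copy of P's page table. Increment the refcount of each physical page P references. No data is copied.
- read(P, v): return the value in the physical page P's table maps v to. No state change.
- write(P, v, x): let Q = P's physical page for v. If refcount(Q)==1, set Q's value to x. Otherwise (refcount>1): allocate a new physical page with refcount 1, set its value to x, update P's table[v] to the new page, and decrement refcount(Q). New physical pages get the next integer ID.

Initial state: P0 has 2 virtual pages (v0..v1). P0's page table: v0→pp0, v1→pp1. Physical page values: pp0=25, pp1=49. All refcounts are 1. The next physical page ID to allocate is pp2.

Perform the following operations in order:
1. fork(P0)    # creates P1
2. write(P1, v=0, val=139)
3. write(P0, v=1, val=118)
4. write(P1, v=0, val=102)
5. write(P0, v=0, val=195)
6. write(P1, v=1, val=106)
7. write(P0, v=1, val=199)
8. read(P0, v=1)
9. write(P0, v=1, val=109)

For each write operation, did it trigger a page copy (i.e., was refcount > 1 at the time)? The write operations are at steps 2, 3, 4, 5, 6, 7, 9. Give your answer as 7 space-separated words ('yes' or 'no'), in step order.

Op 1: fork(P0) -> P1. 2 ppages; refcounts: pp0:2 pp1:2
Op 2: write(P1, v0, 139). refcount(pp0)=2>1 -> COPY to pp2. 3 ppages; refcounts: pp0:1 pp1:2 pp2:1
Op 3: write(P0, v1, 118). refcount(pp1)=2>1 -> COPY to pp3. 4 ppages; refcounts: pp0:1 pp1:1 pp2:1 pp3:1
Op 4: write(P1, v0, 102). refcount(pp2)=1 -> write in place. 4 ppages; refcounts: pp0:1 pp1:1 pp2:1 pp3:1
Op 5: write(P0, v0, 195). refcount(pp0)=1 -> write in place. 4 ppages; refcounts: pp0:1 pp1:1 pp2:1 pp3:1
Op 6: write(P1, v1, 106). refcount(pp1)=1 -> write in place. 4 ppages; refcounts: pp0:1 pp1:1 pp2:1 pp3:1
Op 7: write(P0, v1, 199). refcount(pp3)=1 -> write in place. 4 ppages; refcounts: pp0:1 pp1:1 pp2:1 pp3:1
Op 8: read(P0, v1) -> 199. No state change.
Op 9: write(P0, v1, 109). refcount(pp3)=1 -> write in place. 4 ppages; refcounts: pp0:1 pp1:1 pp2:1 pp3:1

yes yes no no no no no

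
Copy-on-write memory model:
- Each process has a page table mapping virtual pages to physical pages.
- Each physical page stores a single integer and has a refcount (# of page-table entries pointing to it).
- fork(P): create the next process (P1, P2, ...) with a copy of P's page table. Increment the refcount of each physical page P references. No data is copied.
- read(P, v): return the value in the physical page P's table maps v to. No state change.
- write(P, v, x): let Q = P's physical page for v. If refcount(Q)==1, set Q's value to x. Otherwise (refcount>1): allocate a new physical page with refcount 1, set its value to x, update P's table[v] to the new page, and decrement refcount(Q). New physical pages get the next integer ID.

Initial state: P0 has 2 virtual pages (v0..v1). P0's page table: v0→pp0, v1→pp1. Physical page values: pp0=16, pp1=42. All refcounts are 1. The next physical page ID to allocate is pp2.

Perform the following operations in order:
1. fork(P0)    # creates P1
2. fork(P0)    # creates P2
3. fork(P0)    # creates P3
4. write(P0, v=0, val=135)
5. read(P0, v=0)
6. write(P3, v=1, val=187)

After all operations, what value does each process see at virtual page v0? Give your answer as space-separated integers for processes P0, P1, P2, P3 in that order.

Answer: 135 16 16 16

Derivation:
Op 1: fork(P0) -> P1. 2 ppages; refcounts: pp0:2 pp1:2
Op 2: fork(P0) -> P2. 2 ppages; refcounts: pp0:3 pp1:3
Op 3: fork(P0) -> P3. 2 ppages; refcounts: pp0:4 pp1:4
Op 4: write(P0, v0, 135). refcount(pp0)=4>1 -> COPY to pp2. 3 ppages; refcounts: pp0:3 pp1:4 pp2:1
Op 5: read(P0, v0) -> 135. No state change.
Op 6: write(P3, v1, 187). refcount(pp1)=4>1 -> COPY to pp3. 4 ppages; refcounts: pp0:3 pp1:3 pp2:1 pp3:1
P0: v0 -> pp2 = 135
P1: v0 -> pp0 = 16
P2: v0 -> pp0 = 16
P3: v0 -> pp0 = 16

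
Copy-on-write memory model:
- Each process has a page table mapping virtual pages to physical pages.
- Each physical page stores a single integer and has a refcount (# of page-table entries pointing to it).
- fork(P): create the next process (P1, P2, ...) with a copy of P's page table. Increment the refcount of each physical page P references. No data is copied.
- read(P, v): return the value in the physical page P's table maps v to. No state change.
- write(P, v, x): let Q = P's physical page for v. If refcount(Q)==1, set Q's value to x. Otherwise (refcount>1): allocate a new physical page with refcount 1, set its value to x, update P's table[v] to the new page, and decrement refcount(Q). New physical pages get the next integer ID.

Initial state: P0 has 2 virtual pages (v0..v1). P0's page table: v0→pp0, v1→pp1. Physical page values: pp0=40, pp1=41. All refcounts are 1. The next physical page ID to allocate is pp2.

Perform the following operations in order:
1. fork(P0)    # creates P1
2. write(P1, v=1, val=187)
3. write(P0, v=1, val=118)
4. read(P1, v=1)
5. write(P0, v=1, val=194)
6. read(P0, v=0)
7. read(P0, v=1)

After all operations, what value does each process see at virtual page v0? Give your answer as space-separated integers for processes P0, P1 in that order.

Op 1: fork(P0) -> P1. 2 ppages; refcounts: pp0:2 pp1:2
Op 2: write(P1, v1, 187). refcount(pp1)=2>1 -> COPY to pp2. 3 ppages; refcounts: pp0:2 pp1:1 pp2:1
Op 3: write(P0, v1, 118). refcount(pp1)=1 -> write in place. 3 ppages; refcounts: pp0:2 pp1:1 pp2:1
Op 4: read(P1, v1) -> 187. No state change.
Op 5: write(P0, v1, 194). refcount(pp1)=1 -> write in place. 3 ppages; refcounts: pp0:2 pp1:1 pp2:1
Op 6: read(P0, v0) -> 40. No state change.
Op 7: read(P0, v1) -> 194. No state change.
P0: v0 -> pp0 = 40
P1: v0 -> pp0 = 40

Answer: 40 40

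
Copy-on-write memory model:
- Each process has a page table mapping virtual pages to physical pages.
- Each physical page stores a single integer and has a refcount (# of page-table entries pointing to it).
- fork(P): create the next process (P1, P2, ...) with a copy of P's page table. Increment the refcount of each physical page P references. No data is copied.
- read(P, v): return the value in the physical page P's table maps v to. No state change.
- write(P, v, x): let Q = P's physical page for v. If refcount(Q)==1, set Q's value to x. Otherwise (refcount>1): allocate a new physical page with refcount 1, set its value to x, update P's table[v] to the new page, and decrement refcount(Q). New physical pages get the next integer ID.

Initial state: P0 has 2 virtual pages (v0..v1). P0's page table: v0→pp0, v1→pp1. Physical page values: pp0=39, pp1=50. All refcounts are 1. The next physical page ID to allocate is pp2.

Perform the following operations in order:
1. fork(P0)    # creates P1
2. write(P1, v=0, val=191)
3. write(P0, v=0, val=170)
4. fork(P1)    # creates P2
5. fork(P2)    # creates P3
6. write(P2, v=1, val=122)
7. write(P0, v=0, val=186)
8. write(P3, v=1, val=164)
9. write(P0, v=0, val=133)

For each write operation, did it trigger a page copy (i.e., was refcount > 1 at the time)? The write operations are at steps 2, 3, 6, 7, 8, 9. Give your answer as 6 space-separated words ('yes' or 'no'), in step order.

Op 1: fork(P0) -> P1. 2 ppages; refcounts: pp0:2 pp1:2
Op 2: write(P1, v0, 191). refcount(pp0)=2>1 -> COPY to pp2. 3 ppages; refcounts: pp0:1 pp1:2 pp2:1
Op 3: write(P0, v0, 170). refcount(pp0)=1 -> write in place. 3 ppages; refcounts: pp0:1 pp1:2 pp2:1
Op 4: fork(P1) -> P2. 3 ppages; refcounts: pp0:1 pp1:3 pp2:2
Op 5: fork(P2) -> P3. 3 ppages; refcounts: pp0:1 pp1:4 pp2:3
Op 6: write(P2, v1, 122). refcount(pp1)=4>1 -> COPY to pp3. 4 ppages; refcounts: pp0:1 pp1:3 pp2:3 pp3:1
Op 7: write(P0, v0, 186). refcount(pp0)=1 -> write in place. 4 ppages; refcounts: pp0:1 pp1:3 pp2:3 pp3:1
Op 8: write(P3, v1, 164). refcount(pp1)=3>1 -> COPY to pp4. 5 ppages; refcounts: pp0:1 pp1:2 pp2:3 pp3:1 pp4:1
Op 9: write(P0, v0, 133). refcount(pp0)=1 -> write in place. 5 ppages; refcounts: pp0:1 pp1:2 pp2:3 pp3:1 pp4:1

yes no yes no yes no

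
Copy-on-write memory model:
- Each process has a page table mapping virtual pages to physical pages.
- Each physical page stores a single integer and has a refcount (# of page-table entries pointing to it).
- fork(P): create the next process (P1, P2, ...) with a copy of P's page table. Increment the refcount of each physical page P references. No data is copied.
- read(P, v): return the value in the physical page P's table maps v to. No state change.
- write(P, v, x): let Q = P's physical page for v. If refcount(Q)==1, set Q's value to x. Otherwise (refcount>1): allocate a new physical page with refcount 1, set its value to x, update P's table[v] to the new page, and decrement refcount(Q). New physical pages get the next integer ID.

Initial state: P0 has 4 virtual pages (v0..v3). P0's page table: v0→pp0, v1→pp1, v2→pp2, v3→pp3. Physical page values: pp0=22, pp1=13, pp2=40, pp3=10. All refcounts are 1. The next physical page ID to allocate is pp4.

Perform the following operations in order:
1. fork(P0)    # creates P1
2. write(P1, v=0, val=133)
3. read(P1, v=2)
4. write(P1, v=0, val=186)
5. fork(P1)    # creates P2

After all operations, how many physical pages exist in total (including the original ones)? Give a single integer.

Answer: 5

Derivation:
Op 1: fork(P0) -> P1. 4 ppages; refcounts: pp0:2 pp1:2 pp2:2 pp3:2
Op 2: write(P1, v0, 133). refcount(pp0)=2>1 -> COPY to pp4. 5 ppages; refcounts: pp0:1 pp1:2 pp2:2 pp3:2 pp4:1
Op 3: read(P1, v2) -> 40. No state change.
Op 4: write(P1, v0, 186). refcount(pp4)=1 -> write in place. 5 ppages; refcounts: pp0:1 pp1:2 pp2:2 pp3:2 pp4:1
Op 5: fork(P1) -> P2. 5 ppages; refcounts: pp0:1 pp1:3 pp2:3 pp3:3 pp4:2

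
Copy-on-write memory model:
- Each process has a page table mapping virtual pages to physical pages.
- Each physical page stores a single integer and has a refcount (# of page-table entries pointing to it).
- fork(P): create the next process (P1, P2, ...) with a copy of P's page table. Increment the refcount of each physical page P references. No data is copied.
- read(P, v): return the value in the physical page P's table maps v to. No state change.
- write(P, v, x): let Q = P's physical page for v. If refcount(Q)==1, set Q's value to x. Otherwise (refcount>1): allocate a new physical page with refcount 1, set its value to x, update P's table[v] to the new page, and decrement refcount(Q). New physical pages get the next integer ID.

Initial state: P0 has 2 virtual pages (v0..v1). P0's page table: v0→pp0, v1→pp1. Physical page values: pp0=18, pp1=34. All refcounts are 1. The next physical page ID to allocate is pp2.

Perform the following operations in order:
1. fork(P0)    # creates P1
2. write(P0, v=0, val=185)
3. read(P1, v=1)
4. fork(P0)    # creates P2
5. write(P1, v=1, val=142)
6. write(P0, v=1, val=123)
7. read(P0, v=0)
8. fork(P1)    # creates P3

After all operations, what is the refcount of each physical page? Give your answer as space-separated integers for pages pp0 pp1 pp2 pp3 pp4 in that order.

Op 1: fork(P0) -> P1. 2 ppages; refcounts: pp0:2 pp1:2
Op 2: write(P0, v0, 185). refcount(pp0)=2>1 -> COPY to pp2. 3 ppages; refcounts: pp0:1 pp1:2 pp2:1
Op 3: read(P1, v1) -> 34. No state change.
Op 4: fork(P0) -> P2. 3 ppages; refcounts: pp0:1 pp1:3 pp2:2
Op 5: write(P1, v1, 142). refcount(pp1)=3>1 -> COPY to pp3. 4 ppages; refcounts: pp0:1 pp1:2 pp2:2 pp3:1
Op 6: write(P0, v1, 123). refcount(pp1)=2>1 -> COPY to pp4. 5 ppages; refcounts: pp0:1 pp1:1 pp2:2 pp3:1 pp4:1
Op 7: read(P0, v0) -> 185. No state change.
Op 8: fork(P1) -> P3. 5 ppages; refcounts: pp0:2 pp1:1 pp2:2 pp3:2 pp4:1

Answer: 2 1 2 2 1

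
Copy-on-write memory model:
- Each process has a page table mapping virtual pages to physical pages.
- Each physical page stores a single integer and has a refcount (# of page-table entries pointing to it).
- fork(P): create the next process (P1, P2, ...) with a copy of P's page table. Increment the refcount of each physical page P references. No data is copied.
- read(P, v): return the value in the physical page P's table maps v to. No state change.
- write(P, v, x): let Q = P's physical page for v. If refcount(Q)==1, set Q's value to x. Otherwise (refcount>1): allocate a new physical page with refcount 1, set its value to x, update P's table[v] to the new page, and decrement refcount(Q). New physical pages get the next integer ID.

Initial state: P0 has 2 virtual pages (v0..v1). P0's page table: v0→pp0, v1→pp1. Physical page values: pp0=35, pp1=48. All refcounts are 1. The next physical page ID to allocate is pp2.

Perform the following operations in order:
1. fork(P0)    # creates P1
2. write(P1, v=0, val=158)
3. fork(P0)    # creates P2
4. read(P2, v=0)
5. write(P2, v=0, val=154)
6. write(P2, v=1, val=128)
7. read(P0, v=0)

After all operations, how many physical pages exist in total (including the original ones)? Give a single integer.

Answer: 5

Derivation:
Op 1: fork(P0) -> P1. 2 ppages; refcounts: pp0:2 pp1:2
Op 2: write(P1, v0, 158). refcount(pp0)=2>1 -> COPY to pp2. 3 ppages; refcounts: pp0:1 pp1:2 pp2:1
Op 3: fork(P0) -> P2. 3 ppages; refcounts: pp0:2 pp1:3 pp2:1
Op 4: read(P2, v0) -> 35. No state change.
Op 5: write(P2, v0, 154). refcount(pp0)=2>1 -> COPY to pp3. 4 ppages; refcounts: pp0:1 pp1:3 pp2:1 pp3:1
Op 6: write(P2, v1, 128). refcount(pp1)=3>1 -> COPY to pp4. 5 ppages; refcounts: pp0:1 pp1:2 pp2:1 pp3:1 pp4:1
Op 7: read(P0, v0) -> 35. No state change.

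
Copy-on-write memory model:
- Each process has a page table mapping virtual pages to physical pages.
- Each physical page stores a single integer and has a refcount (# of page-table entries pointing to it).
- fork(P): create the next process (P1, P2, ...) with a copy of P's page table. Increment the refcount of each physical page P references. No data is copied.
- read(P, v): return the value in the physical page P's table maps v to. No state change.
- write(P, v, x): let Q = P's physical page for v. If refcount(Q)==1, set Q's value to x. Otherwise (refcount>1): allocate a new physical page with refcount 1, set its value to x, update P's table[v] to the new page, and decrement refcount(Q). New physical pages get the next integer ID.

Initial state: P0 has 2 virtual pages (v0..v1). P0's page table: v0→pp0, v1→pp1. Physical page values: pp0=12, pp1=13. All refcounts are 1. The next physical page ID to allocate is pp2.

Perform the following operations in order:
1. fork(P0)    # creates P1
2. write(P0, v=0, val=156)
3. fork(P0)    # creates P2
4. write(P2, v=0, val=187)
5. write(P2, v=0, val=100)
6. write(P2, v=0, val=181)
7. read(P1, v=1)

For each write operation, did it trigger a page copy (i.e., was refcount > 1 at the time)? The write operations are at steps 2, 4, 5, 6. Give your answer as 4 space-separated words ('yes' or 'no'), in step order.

Op 1: fork(P0) -> P1. 2 ppages; refcounts: pp0:2 pp1:2
Op 2: write(P0, v0, 156). refcount(pp0)=2>1 -> COPY to pp2. 3 ppages; refcounts: pp0:1 pp1:2 pp2:1
Op 3: fork(P0) -> P2. 3 ppages; refcounts: pp0:1 pp1:3 pp2:2
Op 4: write(P2, v0, 187). refcount(pp2)=2>1 -> COPY to pp3. 4 ppages; refcounts: pp0:1 pp1:3 pp2:1 pp3:1
Op 5: write(P2, v0, 100). refcount(pp3)=1 -> write in place. 4 ppages; refcounts: pp0:1 pp1:3 pp2:1 pp3:1
Op 6: write(P2, v0, 181). refcount(pp3)=1 -> write in place. 4 ppages; refcounts: pp0:1 pp1:3 pp2:1 pp3:1
Op 7: read(P1, v1) -> 13. No state change.

yes yes no no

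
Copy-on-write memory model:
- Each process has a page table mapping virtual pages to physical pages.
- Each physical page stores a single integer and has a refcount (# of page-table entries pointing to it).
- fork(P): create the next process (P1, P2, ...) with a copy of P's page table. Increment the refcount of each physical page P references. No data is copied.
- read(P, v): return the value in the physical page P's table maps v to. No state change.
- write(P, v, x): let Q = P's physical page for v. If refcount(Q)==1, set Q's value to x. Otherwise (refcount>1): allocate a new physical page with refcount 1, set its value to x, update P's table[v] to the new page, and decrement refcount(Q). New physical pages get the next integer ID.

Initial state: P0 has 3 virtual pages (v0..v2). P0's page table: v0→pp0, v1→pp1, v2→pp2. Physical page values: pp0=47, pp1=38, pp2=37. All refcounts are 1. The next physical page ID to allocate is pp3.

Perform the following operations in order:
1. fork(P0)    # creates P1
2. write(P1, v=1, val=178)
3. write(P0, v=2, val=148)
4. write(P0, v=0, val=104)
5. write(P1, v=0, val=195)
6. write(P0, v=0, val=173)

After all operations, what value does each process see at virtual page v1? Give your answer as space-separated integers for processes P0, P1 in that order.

Answer: 38 178

Derivation:
Op 1: fork(P0) -> P1. 3 ppages; refcounts: pp0:2 pp1:2 pp2:2
Op 2: write(P1, v1, 178). refcount(pp1)=2>1 -> COPY to pp3. 4 ppages; refcounts: pp0:2 pp1:1 pp2:2 pp3:1
Op 3: write(P0, v2, 148). refcount(pp2)=2>1 -> COPY to pp4. 5 ppages; refcounts: pp0:2 pp1:1 pp2:1 pp3:1 pp4:1
Op 4: write(P0, v0, 104). refcount(pp0)=2>1 -> COPY to pp5. 6 ppages; refcounts: pp0:1 pp1:1 pp2:1 pp3:1 pp4:1 pp5:1
Op 5: write(P1, v0, 195). refcount(pp0)=1 -> write in place. 6 ppages; refcounts: pp0:1 pp1:1 pp2:1 pp3:1 pp4:1 pp5:1
Op 6: write(P0, v0, 173). refcount(pp5)=1 -> write in place. 6 ppages; refcounts: pp0:1 pp1:1 pp2:1 pp3:1 pp4:1 pp5:1
P0: v1 -> pp1 = 38
P1: v1 -> pp3 = 178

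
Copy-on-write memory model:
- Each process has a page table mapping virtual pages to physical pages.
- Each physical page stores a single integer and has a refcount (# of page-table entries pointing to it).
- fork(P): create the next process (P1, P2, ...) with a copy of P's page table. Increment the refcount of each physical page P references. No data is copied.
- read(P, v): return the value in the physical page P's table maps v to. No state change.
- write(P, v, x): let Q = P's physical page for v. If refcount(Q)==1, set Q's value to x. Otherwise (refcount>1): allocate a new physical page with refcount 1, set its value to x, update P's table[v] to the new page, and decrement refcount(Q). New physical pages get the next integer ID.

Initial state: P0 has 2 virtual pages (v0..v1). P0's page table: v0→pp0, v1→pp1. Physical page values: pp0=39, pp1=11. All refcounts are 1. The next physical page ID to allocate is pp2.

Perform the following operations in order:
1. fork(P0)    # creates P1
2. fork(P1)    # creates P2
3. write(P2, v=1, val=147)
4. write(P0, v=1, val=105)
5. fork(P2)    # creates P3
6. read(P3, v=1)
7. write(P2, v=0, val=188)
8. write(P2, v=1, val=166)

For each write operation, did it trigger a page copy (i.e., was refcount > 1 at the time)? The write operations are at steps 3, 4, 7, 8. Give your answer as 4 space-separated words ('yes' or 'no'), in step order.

Op 1: fork(P0) -> P1. 2 ppages; refcounts: pp0:2 pp1:2
Op 2: fork(P1) -> P2. 2 ppages; refcounts: pp0:3 pp1:3
Op 3: write(P2, v1, 147). refcount(pp1)=3>1 -> COPY to pp2. 3 ppages; refcounts: pp0:3 pp1:2 pp2:1
Op 4: write(P0, v1, 105). refcount(pp1)=2>1 -> COPY to pp3. 4 ppages; refcounts: pp0:3 pp1:1 pp2:1 pp3:1
Op 5: fork(P2) -> P3. 4 ppages; refcounts: pp0:4 pp1:1 pp2:2 pp3:1
Op 6: read(P3, v1) -> 147. No state change.
Op 7: write(P2, v0, 188). refcount(pp0)=4>1 -> COPY to pp4. 5 ppages; refcounts: pp0:3 pp1:1 pp2:2 pp3:1 pp4:1
Op 8: write(P2, v1, 166). refcount(pp2)=2>1 -> COPY to pp5. 6 ppages; refcounts: pp0:3 pp1:1 pp2:1 pp3:1 pp4:1 pp5:1

yes yes yes yes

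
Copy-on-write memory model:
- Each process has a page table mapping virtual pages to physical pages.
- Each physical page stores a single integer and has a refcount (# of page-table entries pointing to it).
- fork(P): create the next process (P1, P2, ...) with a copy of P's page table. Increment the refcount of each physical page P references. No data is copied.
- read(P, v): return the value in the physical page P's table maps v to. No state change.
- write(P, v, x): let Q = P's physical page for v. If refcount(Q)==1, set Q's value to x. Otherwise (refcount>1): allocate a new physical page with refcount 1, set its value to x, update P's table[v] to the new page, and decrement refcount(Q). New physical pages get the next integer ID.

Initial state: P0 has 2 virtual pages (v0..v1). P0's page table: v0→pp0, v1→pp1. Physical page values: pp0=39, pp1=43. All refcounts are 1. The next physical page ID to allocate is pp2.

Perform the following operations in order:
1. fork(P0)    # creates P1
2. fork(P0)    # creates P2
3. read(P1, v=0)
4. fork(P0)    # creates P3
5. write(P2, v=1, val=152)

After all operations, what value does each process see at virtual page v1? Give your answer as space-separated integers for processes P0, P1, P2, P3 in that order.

Op 1: fork(P0) -> P1. 2 ppages; refcounts: pp0:2 pp1:2
Op 2: fork(P0) -> P2. 2 ppages; refcounts: pp0:3 pp1:3
Op 3: read(P1, v0) -> 39. No state change.
Op 4: fork(P0) -> P3. 2 ppages; refcounts: pp0:4 pp1:4
Op 5: write(P2, v1, 152). refcount(pp1)=4>1 -> COPY to pp2. 3 ppages; refcounts: pp0:4 pp1:3 pp2:1
P0: v1 -> pp1 = 43
P1: v1 -> pp1 = 43
P2: v1 -> pp2 = 152
P3: v1 -> pp1 = 43

Answer: 43 43 152 43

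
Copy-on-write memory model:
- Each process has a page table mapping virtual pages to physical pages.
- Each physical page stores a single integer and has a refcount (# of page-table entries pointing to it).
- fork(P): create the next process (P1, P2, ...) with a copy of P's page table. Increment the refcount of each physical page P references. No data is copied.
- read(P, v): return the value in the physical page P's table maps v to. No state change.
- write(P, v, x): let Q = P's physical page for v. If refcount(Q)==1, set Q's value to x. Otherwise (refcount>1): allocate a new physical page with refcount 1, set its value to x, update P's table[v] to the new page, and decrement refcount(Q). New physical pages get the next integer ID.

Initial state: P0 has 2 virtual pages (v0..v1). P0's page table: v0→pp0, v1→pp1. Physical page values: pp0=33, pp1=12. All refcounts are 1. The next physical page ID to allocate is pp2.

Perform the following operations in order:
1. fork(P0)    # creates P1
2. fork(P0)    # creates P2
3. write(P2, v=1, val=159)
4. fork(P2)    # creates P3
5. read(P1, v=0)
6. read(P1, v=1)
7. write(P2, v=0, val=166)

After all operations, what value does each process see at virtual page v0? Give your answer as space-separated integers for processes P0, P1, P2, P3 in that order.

Answer: 33 33 166 33

Derivation:
Op 1: fork(P0) -> P1. 2 ppages; refcounts: pp0:2 pp1:2
Op 2: fork(P0) -> P2. 2 ppages; refcounts: pp0:3 pp1:3
Op 3: write(P2, v1, 159). refcount(pp1)=3>1 -> COPY to pp2. 3 ppages; refcounts: pp0:3 pp1:2 pp2:1
Op 4: fork(P2) -> P3. 3 ppages; refcounts: pp0:4 pp1:2 pp2:2
Op 5: read(P1, v0) -> 33. No state change.
Op 6: read(P1, v1) -> 12. No state change.
Op 7: write(P2, v0, 166). refcount(pp0)=4>1 -> COPY to pp3. 4 ppages; refcounts: pp0:3 pp1:2 pp2:2 pp3:1
P0: v0 -> pp0 = 33
P1: v0 -> pp0 = 33
P2: v0 -> pp3 = 166
P3: v0 -> pp0 = 33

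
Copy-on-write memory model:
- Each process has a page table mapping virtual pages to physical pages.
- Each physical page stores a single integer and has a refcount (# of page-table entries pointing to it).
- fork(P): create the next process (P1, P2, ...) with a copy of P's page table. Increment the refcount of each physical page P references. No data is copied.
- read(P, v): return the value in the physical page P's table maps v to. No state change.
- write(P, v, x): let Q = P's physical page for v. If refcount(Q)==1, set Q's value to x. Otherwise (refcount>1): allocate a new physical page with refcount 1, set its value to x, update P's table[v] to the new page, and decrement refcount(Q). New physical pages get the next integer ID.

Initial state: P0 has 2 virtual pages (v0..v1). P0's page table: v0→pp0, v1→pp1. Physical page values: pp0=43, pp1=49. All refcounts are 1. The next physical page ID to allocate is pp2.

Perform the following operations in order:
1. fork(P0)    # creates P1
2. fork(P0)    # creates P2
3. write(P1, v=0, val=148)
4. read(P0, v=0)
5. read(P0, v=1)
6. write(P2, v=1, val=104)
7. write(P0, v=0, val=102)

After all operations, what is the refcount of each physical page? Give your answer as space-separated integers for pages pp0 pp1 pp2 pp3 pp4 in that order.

Answer: 1 2 1 1 1

Derivation:
Op 1: fork(P0) -> P1. 2 ppages; refcounts: pp0:2 pp1:2
Op 2: fork(P0) -> P2. 2 ppages; refcounts: pp0:3 pp1:3
Op 3: write(P1, v0, 148). refcount(pp0)=3>1 -> COPY to pp2. 3 ppages; refcounts: pp0:2 pp1:3 pp2:1
Op 4: read(P0, v0) -> 43. No state change.
Op 5: read(P0, v1) -> 49. No state change.
Op 6: write(P2, v1, 104). refcount(pp1)=3>1 -> COPY to pp3. 4 ppages; refcounts: pp0:2 pp1:2 pp2:1 pp3:1
Op 7: write(P0, v0, 102). refcount(pp0)=2>1 -> COPY to pp4. 5 ppages; refcounts: pp0:1 pp1:2 pp2:1 pp3:1 pp4:1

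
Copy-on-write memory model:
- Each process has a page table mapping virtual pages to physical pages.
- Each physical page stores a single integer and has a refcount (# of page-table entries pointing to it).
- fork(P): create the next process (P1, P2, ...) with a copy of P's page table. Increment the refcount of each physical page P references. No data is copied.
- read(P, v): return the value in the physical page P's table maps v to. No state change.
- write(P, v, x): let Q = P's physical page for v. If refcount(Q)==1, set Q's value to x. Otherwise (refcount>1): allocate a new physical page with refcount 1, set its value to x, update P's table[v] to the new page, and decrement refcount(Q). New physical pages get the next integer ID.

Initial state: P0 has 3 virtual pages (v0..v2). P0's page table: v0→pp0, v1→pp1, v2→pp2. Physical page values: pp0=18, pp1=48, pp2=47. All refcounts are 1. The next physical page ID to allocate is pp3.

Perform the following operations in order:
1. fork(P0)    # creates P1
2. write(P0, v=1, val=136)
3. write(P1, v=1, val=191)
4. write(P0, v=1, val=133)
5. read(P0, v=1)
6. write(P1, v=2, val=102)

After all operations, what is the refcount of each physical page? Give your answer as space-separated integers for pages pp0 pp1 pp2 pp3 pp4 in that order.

Op 1: fork(P0) -> P1. 3 ppages; refcounts: pp0:2 pp1:2 pp2:2
Op 2: write(P0, v1, 136). refcount(pp1)=2>1 -> COPY to pp3. 4 ppages; refcounts: pp0:2 pp1:1 pp2:2 pp3:1
Op 3: write(P1, v1, 191). refcount(pp1)=1 -> write in place. 4 ppages; refcounts: pp0:2 pp1:1 pp2:2 pp3:1
Op 4: write(P0, v1, 133). refcount(pp3)=1 -> write in place. 4 ppages; refcounts: pp0:2 pp1:1 pp2:2 pp3:1
Op 5: read(P0, v1) -> 133. No state change.
Op 6: write(P1, v2, 102). refcount(pp2)=2>1 -> COPY to pp4. 5 ppages; refcounts: pp0:2 pp1:1 pp2:1 pp3:1 pp4:1

Answer: 2 1 1 1 1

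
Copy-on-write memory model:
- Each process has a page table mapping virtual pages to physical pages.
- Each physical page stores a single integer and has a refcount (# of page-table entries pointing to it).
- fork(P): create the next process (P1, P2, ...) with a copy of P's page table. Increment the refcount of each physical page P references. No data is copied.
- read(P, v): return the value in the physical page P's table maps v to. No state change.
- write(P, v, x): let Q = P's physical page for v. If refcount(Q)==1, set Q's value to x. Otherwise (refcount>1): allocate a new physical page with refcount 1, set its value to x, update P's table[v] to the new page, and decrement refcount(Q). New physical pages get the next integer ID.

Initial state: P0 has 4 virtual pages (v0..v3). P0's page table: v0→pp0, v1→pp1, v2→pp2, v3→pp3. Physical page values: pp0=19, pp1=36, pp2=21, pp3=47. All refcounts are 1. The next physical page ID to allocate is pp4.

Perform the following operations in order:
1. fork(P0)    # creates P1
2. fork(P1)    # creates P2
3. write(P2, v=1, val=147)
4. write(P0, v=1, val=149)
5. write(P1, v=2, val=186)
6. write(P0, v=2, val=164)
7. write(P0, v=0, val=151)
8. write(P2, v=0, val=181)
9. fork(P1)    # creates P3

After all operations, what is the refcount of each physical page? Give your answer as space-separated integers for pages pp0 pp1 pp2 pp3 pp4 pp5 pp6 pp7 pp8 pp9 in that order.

Op 1: fork(P0) -> P1. 4 ppages; refcounts: pp0:2 pp1:2 pp2:2 pp3:2
Op 2: fork(P1) -> P2. 4 ppages; refcounts: pp0:3 pp1:3 pp2:3 pp3:3
Op 3: write(P2, v1, 147). refcount(pp1)=3>1 -> COPY to pp4. 5 ppages; refcounts: pp0:3 pp1:2 pp2:3 pp3:3 pp4:1
Op 4: write(P0, v1, 149). refcount(pp1)=2>1 -> COPY to pp5. 6 ppages; refcounts: pp0:3 pp1:1 pp2:3 pp3:3 pp4:1 pp5:1
Op 5: write(P1, v2, 186). refcount(pp2)=3>1 -> COPY to pp6. 7 ppages; refcounts: pp0:3 pp1:1 pp2:2 pp3:3 pp4:1 pp5:1 pp6:1
Op 6: write(P0, v2, 164). refcount(pp2)=2>1 -> COPY to pp7. 8 ppages; refcounts: pp0:3 pp1:1 pp2:1 pp3:3 pp4:1 pp5:1 pp6:1 pp7:1
Op 7: write(P0, v0, 151). refcount(pp0)=3>1 -> COPY to pp8. 9 ppages; refcounts: pp0:2 pp1:1 pp2:1 pp3:3 pp4:1 pp5:1 pp6:1 pp7:1 pp8:1
Op 8: write(P2, v0, 181). refcount(pp0)=2>1 -> COPY to pp9. 10 ppages; refcounts: pp0:1 pp1:1 pp2:1 pp3:3 pp4:1 pp5:1 pp6:1 pp7:1 pp8:1 pp9:1
Op 9: fork(P1) -> P3. 10 ppages; refcounts: pp0:2 pp1:2 pp2:1 pp3:4 pp4:1 pp5:1 pp6:2 pp7:1 pp8:1 pp9:1

Answer: 2 2 1 4 1 1 2 1 1 1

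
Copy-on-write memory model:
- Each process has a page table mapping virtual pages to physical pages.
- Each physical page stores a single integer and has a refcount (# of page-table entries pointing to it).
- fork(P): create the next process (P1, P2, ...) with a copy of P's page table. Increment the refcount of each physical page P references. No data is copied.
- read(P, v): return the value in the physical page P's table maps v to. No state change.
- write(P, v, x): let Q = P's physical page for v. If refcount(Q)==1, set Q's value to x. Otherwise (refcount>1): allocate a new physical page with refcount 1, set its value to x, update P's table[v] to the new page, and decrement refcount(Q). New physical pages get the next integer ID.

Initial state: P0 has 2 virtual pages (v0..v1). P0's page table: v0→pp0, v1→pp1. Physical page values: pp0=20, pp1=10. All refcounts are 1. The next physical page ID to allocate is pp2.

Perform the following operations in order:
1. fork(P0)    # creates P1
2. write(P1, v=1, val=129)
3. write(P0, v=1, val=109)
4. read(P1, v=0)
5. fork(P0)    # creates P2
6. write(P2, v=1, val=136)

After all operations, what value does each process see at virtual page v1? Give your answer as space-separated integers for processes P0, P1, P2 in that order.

Answer: 109 129 136

Derivation:
Op 1: fork(P0) -> P1. 2 ppages; refcounts: pp0:2 pp1:2
Op 2: write(P1, v1, 129). refcount(pp1)=2>1 -> COPY to pp2. 3 ppages; refcounts: pp0:2 pp1:1 pp2:1
Op 3: write(P0, v1, 109). refcount(pp1)=1 -> write in place. 3 ppages; refcounts: pp0:2 pp1:1 pp2:1
Op 4: read(P1, v0) -> 20. No state change.
Op 5: fork(P0) -> P2. 3 ppages; refcounts: pp0:3 pp1:2 pp2:1
Op 6: write(P2, v1, 136). refcount(pp1)=2>1 -> COPY to pp3. 4 ppages; refcounts: pp0:3 pp1:1 pp2:1 pp3:1
P0: v1 -> pp1 = 109
P1: v1 -> pp2 = 129
P2: v1 -> pp3 = 136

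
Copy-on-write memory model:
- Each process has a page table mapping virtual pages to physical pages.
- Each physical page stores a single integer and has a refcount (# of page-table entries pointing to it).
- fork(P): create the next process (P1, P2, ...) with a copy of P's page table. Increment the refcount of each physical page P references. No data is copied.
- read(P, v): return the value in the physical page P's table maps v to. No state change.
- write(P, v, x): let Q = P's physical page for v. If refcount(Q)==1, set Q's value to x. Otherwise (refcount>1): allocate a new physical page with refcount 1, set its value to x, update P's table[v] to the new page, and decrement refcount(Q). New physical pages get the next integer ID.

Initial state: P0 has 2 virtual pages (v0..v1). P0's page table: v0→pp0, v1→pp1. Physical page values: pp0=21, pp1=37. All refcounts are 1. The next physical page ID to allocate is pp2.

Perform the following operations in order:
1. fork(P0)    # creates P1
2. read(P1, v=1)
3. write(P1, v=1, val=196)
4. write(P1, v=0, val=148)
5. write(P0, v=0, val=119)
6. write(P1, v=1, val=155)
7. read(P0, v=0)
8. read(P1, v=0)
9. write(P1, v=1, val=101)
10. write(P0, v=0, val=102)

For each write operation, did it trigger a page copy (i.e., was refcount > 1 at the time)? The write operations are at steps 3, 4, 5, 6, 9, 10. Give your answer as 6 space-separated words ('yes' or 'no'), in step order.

Op 1: fork(P0) -> P1. 2 ppages; refcounts: pp0:2 pp1:2
Op 2: read(P1, v1) -> 37. No state change.
Op 3: write(P1, v1, 196). refcount(pp1)=2>1 -> COPY to pp2. 3 ppages; refcounts: pp0:2 pp1:1 pp2:1
Op 4: write(P1, v0, 148). refcount(pp0)=2>1 -> COPY to pp3. 4 ppages; refcounts: pp0:1 pp1:1 pp2:1 pp3:1
Op 5: write(P0, v0, 119). refcount(pp0)=1 -> write in place. 4 ppages; refcounts: pp0:1 pp1:1 pp2:1 pp3:1
Op 6: write(P1, v1, 155). refcount(pp2)=1 -> write in place. 4 ppages; refcounts: pp0:1 pp1:1 pp2:1 pp3:1
Op 7: read(P0, v0) -> 119. No state change.
Op 8: read(P1, v0) -> 148. No state change.
Op 9: write(P1, v1, 101). refcount(pp2)=1 -> write in place. 4 ppages; refcounts: pp0:1 pp1:1 pp2:1 pp3:1
Op 10: write(P0, v0, 102). refcount(pp0)=1 -> write in place. 4 ppages; refcounts: pp0:1 pp1:1 pp2:1 pp3:1

yes yes no no no no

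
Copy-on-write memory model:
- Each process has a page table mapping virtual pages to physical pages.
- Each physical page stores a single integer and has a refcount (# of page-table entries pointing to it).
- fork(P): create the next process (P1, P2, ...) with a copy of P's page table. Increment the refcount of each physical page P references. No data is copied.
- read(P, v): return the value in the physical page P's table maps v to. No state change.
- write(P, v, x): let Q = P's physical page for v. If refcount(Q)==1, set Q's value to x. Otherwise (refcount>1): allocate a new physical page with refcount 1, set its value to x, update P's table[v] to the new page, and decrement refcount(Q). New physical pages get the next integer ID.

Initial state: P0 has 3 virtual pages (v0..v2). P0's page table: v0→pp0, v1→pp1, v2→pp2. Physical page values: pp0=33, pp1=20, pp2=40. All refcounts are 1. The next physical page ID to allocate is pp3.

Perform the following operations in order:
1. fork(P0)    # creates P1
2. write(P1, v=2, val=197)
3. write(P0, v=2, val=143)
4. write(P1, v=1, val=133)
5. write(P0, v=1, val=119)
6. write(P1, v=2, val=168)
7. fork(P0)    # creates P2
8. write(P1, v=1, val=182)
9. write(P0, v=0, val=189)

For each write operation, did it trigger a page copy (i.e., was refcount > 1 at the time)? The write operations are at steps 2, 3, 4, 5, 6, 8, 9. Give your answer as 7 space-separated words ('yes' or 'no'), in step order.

Op 1: fork(P0) -> P1. 3 ppages; refcounts: pp0:2 pp1:2 pp2:2
Op 2: write(P1, v2, 197). refcount(pp2)=2>1 -> COPY to pp3. 4 ppages; refcounts: pp0:2 pp1:2 pp2:1 pp3:1
Op 3: write(P0, v2, 143). refcount(pp2)=1 -> write in place. 4 ppages; refcounts: pp0:2 pp1:2 pp2:1 pp3:1
Op 4: write(P1, v1, 133). refcount(pp1)=2>1 -> COPY to pp4. 5 ppages; refcounts: pp0:2 pp1:1 pp2:1 pp3:1 pp4:1
Op 5: write(P0, v1, 119). refcount(pp1)=1 -> write in place. 5 ppages; refcounts: pp0:2 pp1:1 pp2:1 pp3:1 pp4:1
Op 6: write(P1, v2, 168). refcount(pp3)=1 -> write in place. 5 ppages; refcounts: pp0:2 pp1:1 pp2:1 pp3:1 pp4:1
Op 7: fork(P0) -> P2. 5 ppages; refcounts: pp0:3 pp1:2 pp2:2 pp3:1 pp4:1
Op 8: write(P1, v1, 182). refcount(pp4)=1 -> write in place. 5 ppages; refcounts: pp0:3 pp1:2 pp2:2 pp3:1 pp4:1
Op 9: write(P0, v0, 189). refcount(pp0)=3>1 -> COPY to pp5. 6 ppages; refcounts: pp0:2 pp1:2 pp2:2 pp3:1 pp4:1 pp5:1

yes no yes no no no yes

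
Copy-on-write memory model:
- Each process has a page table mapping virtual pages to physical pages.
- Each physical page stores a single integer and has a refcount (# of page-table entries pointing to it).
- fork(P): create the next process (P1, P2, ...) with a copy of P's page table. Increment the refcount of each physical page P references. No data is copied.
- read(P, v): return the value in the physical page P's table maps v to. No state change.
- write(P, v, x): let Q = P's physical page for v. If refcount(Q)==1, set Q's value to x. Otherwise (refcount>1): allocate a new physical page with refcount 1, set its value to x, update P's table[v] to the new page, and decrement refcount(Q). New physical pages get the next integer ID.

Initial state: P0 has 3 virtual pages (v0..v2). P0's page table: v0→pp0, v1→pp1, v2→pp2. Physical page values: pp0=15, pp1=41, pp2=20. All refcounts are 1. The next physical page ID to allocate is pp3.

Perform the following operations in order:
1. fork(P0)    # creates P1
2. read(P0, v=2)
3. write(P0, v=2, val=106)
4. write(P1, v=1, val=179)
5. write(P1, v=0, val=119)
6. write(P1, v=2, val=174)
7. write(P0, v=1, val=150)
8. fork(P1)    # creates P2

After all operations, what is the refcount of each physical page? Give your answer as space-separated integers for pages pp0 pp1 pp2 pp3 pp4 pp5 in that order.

Op 1: fork(P0) -> P1. 3 ppages; refcounts: pp0:2 pp1:2 pp2:2
Op 2: read(P0, v2) -> 20. No state change.
Op 3: write(P0, v2, 106). refcount(pp2)=2>1 -> COPY to pp3. 4 ppages; refcounts: pp0:2 pp1:2 pp2:1 pp3:1
Op 4: write(P1, v1, 179). refcount(pp1)=2>1 -> COPY to pp4. 5 ppages; refcounts: pp0:2 pp1:1 pp2:1 pp3:1 pp4:1
Op 5: write(P1, v0, 119). refcount(pp0)=2>1 -> COPY to pp5. 6 ppages; refcounts: pp0:1 pp1:1 pp2:1 pp3:1 pp4:1 pp5:1
Op 6: write(P1, v2, 174). refcount(pp2)=1 -> write in place. 6 ppages; refcounts: pp0:1 pp1:1 pp2:1 pp3:1 pp4:1 pp5:1
Op 7: write(P0, v1, 150). refcount(pp1)=1 -> write in place. 6 ppages; refcounts: pp0:1 pp1:1 pp2:1 pp3:1 pp4:1 pp5:1
Op 8: fork(P1) -> P2. 6 ppages; refcounts: pp0:1 pp1:1 pp2:2 pp3:1 pp4:2 pp5:2

Answer: 1 1 2 1 2 2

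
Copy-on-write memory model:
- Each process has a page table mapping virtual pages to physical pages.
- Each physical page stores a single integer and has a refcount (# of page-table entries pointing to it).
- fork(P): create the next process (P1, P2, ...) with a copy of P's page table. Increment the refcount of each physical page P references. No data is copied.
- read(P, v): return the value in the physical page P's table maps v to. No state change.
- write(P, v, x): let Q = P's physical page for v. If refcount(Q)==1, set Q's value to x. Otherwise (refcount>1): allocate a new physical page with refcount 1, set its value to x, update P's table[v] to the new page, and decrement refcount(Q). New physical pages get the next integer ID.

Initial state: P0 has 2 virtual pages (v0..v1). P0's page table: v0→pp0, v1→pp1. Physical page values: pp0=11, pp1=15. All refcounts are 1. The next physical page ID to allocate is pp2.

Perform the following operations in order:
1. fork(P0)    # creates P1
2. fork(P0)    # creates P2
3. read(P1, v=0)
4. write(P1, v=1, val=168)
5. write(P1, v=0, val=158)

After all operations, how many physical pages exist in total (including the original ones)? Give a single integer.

Op 1: fork(P0) -> P1. 2 ppages; refcounts: pp0:2 pp1:2
Op 2: fork(P0) -> P2. 2 ppages; refcounts: pp0:3 pp1:3
Op 3: read(P1, v0) -> 11. No state change.
Op 4: write(P1, v1, 168). refcount(pp1)=3>1 -> COPY to pp2. 3 ppages; refcounts: pp0:3 pp1:2 pp2:1
Op 5: write(P1, v0, 158). refcount(pp0)=3>1 -> COPY to pp3. 4 ppages; refcounts: pp0:2 pp1:2 pp2:1 pp3:1

Answer: 4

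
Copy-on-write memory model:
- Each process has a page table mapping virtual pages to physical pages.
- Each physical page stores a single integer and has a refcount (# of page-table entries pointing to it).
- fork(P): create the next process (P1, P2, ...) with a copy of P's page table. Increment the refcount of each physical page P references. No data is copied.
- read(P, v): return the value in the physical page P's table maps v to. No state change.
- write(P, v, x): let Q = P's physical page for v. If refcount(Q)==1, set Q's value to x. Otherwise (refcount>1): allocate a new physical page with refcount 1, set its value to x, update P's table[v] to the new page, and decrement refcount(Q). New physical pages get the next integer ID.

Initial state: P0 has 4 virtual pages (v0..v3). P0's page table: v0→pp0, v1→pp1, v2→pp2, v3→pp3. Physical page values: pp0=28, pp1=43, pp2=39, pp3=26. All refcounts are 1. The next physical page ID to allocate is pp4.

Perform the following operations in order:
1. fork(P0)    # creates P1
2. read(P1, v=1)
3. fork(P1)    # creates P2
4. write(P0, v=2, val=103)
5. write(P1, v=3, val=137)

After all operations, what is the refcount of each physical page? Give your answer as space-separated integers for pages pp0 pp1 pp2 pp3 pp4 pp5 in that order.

Answer: 3 3 2 2 1 1

Derivation:
Op 1: fork(P0) -> P1. 4 ppages; refcounts: pp0:2 pp1:2 pp2:2 pp3:2
Op 2: read(P1, v1) -> 43. No state change.
Op 3: fork(P1) -> P2. 4 ppages; refcounts: pp0:3 pp1:3 pp2:3 pp3:3
Op 4: write(P0, v2, 103). refcount(pp2)=3>1 -> COPY to pp4. 5 ppages; refcounts: pp0:3 pp1:3 pp2:2 pp3:3 pp4:1
Op 5: write(P1, v3, 137). refcount(pp3)=3>1 -> COPY to pp5. 6 ppages; refcounts: pp0:3 pp1:3 pp2:2 pp3:2 pp4:1 pp5:1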